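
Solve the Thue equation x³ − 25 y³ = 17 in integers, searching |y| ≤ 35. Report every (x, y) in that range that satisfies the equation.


The equation is x³ - 25y³ = 17. For fixed y, x³ = 25·y³ + 17, so a solution requires the RHS to be a perfect cube.
Strategy: iterate y from -35 to 35, compute RHS = 25·y³ + 17, and check whether it is a (positive or negative) perfect cube.
Check small values of y:
  y = 0: RHS = 17 is not a perfect cube.
  y = 1: RHS = 42 is not a perfect cube.
  y = -1: RHS = -8 = (-2)³ ⇒ x = -2 works.
  y = 2: RHS = 217 is not a perfect cube.
  y = -2: RHS = -183 is not a perfect cube.
  y = 3: RHS = 692 is not a perfect cube.
  y = -3: RHS = -658 is not a perfect cube.
Continuing the search up to |y| = 35 finds no further solutions beyond those listed.
Collected solutions: (-2, -1).

Solutions (with |y| ≤ 35): (-2, -1).


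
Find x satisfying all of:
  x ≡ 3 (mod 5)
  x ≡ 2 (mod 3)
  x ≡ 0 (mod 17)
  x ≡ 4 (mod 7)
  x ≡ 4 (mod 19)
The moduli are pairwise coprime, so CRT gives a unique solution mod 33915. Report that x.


Product of moduli M = 5 · 3 · 17 · 7 · 19 = 33915.
Merge one congruence at a time:
  Start: x ≡ 3 (mod 5).
  Combine with x ≡ 2 (mod 3); new modulus lcm = 15.
    Write x = 3 + 5·t and substitute into x ≡ 2 (mod 3): 5·t ≡ 2 − 3 = -1 (mod 3).
    Reduce coefficients mod 3: 2·t ≡ 2 (mod 3).
    The inverse of 2 mod 3 is 2 (since 2·2 = 4 = 1·3 + 1), so t ≡ 2·2 = 4 ≡ 1 (mod 3).
    Then x = 3 + 5·1 = 8, valid modulo lcm(5, 3) = 15: x ≡ 8 (mod 15).
  Combine with x ≡ 0 (mod 17); new modulus lcm = 255.
    Write x = 8 + 15·t and substitute into x ≡ 0 (mod 17): 15·t ≡ 0 − 8 = -8 (mod 17).
    Reduce coefficients mod 17: 15·t ≡ 9 (mod 17).
    The inverse of 15 mod 17 is 8 (since 15·8 = 120 = 7·17 + 1), so t ≡ 8·9 = 72 ≡ 4 (mod 17).
    Then x = 8 + 15·4 = 68, valid modulo lcm(15, 17) = 255: x ≡ 68 (mod 255).
  Combine with x ≡ 4 (mod 7); new modulus lcm = 1785.
    Write x = 68 + 255·t and substitute into x ≡ 4 (mod 7): 255·t ≡ 4 − 68 = -64 (mod 7).
    Reduce coefficients mod 7: 3·t ≡ 6 (mod 7).
    The inverse of 3 mod 7 is 5 (since 3·5 = 15 = 2·7 + 1), so t ≡ 5·6 = 30 ≡ 2 (mod 7).
    Then x = 68 + 255·2 = 578, valid modulo lcm(255, 7) = 1785: x ≡ 578 (mod 1785).
  Combine with x ≡ 4 (mod 19); new modulus lcm = 33915.
    Write x = 578 + 1785·t and substitute into x ≡ 4 (mod 19): 1785·t ≡ 4 − 578 = -574 (mod 19).
    Reduce coefficients mod 19: 18·t ≡ 15 (mod 19).
    The inverse of 18 mod 19 is 18 (since 18·18 = 324 = 17·19 + 1), so t ≡ 18·15 = 270 ≡ 4 (mod 19).
    Then x = 578 + 1785·4 = 7718, valid modulo lcm(1785, 19) = 33915: x ≡ 7718 (mod 33915).
Verify against each original: 7718 mod 5 = 3, 7718 mod 3 = 2, 7718 mod 17 = 0, 7718 mod 7 = 4, 7718 mod 19 = 4.

x ≡ 7718 (mod 33915).


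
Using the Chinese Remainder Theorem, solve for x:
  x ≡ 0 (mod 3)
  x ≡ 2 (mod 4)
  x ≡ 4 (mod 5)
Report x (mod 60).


Moduli 3, 4, 5 are pairwise coprime; by CRT there is a unique solution modulo M = 3 · 4 · 5 = 60.
Solve pairwise, accumulating the modulus:
  Start with x ≡ 0 (mod 3).
  Combine with x ≡ 2 (mod 4): since gcd(3, 4) = 1, we get a unique residue mod 12.
    Write x = 0 + 3·t and substitute into x ≡ 2 (mod 4): 3·t ≡ 2 − 0 = 2 (mod 4).
    The inverse of 3 mod 4 is 3 (since 3·3 = 9 = 2·4 + 1), so t ≡ 3·2 = 6 ≡ 2 (mod 4).
    Then x = 0 + 3·2 = 6, valid modulo lcm(3, 4) = 12: x ≡ 6 (mod 12).
  Combine with x ≡ 4 (mod 5): since gcd(12, 5) = 1, we get a unique residue mod 60.
    Write x = 6 + 12·t and substitute into x ≡ 4 (mod 5): 12·t ≡ 4 − 6 = -2 (mod 5).
    Reduce coefficients mod 5: 2·t ≡ 3 (mod 5).
    The inverse of 2 mod 5 is 3 (since 2·3 = 6 = 1·5 + 1), so t ≡ 3·3 = 9 ≡ 4 (mod 5).
    Then x = 6 + 12·4 = 54, valid modulo lcm(12, 5) = 60: x ≡ 54 (mod 60).
Verify: 54 mod 3 = 0 ✓, 54 mod 4 = 2 ✓, 54 mod 5 = 4 ✓.

x ≡ 54 (mod 60).


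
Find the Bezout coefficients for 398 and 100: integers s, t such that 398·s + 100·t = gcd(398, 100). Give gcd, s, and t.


Euclidean algorithm on (398, 100) — divide until remainder is 0:
  398 = 3 · 100 + 98
  100 = 1 · 98 + 2
  98 = 49 · 2 + 0
gcd(398, 100) = 2.
Track Bezout coefficients alongside the remainders: start with r₀ = 398 = a·1 + b·0 (s = 1, t = 0) and r₁ = 100 = a·0 + b·1 (s = 0, t = 1); each new remainder r_{k+1} = r_{k-1} − q_k·r_k inherits s_{k+1} = s_{k-1} − q_k·s_k, t_{k+1} = t_{k-1} − q_k·t_k, so r_k = a·s_k + b·t_k at every step:
  q = 3: r = 98, s = 1 − 3·0 = 1, t = 0 − 3·1 = -3  (check: 398·1 + 100·(-3) = 98)
  q = 1: r = 2, s = 0 − 1·1 = -1, t = 1 − 1·(-3) = 4  (check: 398·(-1) + 100·4 = 2)
The row with r = 2 (the gcd) gives the Bezout coefficients s = -1, t = 4.
Result: 398 · (-1) + 100 · (4) = 2.

gcd(398, 100) = 2; s = -1, t = 4 (check: 398·(-1) + 100·4 = 2).


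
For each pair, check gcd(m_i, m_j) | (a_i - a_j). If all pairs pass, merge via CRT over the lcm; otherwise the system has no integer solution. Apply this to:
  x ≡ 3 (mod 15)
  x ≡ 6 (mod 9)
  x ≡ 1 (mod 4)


Moduli 15, 9, 4 are not pairwise coprime, so CRT works modulo lcm(m_i) when all pairwise compatibility conditions hold.
Pairwise compatibility: gcd(m_i, m_j) must divide a_i - a_j for every pair.
Merge one congruence at a time:
  Start: x ≡ 3 (mod 15).
  Combine with x ≡ 6 (mod 9): gcd(15, 9) = 3; 6 - 3 = 3, which IS divisible by 3, so compatible.
    Write x = 3 + 15·t and substitute into x ≡ 6 (mod 9): 15·t ≡ 6 − 3 = 3 (mod 9).
    Divide the congruence (and modulus) by g = 3: 5·t ≡ 1 (mod 3).
    Reduce coefficients mod 3: 2·t ≡ 1 (mod 3).
    The inverse of 2 mod 3 is 2 (since 2·2 = 4 = 1·3 + 1), so t ≡ 2·1 = 2 ≡ 2 (mod 3).
    Then x = 3 + 15·2 = 33, valid modulo lcm(15, 9) = 45: x ≡ 33 (mod 45).
  Combine with x ≡ 1 (mod 4): gcd(45, 4) = 1; 1 - 33 = -32, which IS divisible by 1, so compatible.
    Write x = 33 + 45·t and substitute into x ≡ 1 (mod 4): 45·t ≡ 1 − 33 = -32 (mod 4).
    Reduce coefficients mod 4: 1·t ≡ 0 (mod 4).
    So t ≡ 0 (mod 4).
    Then x = 33 + 45·0 = 33, valid modulo lcm(45, 4) = 180: x ≡ 33 (mod 180).
Verify: 33 mod 15 = 3, 33 mod 9 = 6, 33 mod 4 = 1.

x ≡ 33 (mod 180).


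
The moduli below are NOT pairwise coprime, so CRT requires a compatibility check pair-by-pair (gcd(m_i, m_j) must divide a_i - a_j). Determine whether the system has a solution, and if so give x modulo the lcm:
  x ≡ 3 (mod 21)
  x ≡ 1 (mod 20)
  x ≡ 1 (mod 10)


Moduli 21, 20, 10 are not pairwise coprime, so CRT works modulo lcm(m_i) when all pairwise compatibility conditions hold.
Pairwise compatibility: gcd(m_i, m_j) must divide a_i - a_j for every pair.
Merge one congruence at a time:
  Start: x ≡ 3 (mod 21).
  Combine with x ≡ 1 (mod 20): gcd(21, 20) = 1; 1 - 3 = -2, which IS divisible by 1, so compatible.
    Write x = 3 + 21·t and substitute into x ≡ 1 (mod 20): 21·t ≡ 1 − 3 = -2 (mod 20).
    Reduce coefficients mod 20: 1·t ≡ 18 (mod 20).
    So t ≡ 18 (mod 20).
    Then x = 3 + 21·18 = 381, valid modulo lcm(21, 20) = 420: x ≡ 381 (mod 420).
  Combine with x ≡ 1 (mod 10): gcd(420, 10) = 10; 1 - 381 = -380, which IS divisible by 10, so compatible.
    Write x = 381 + 420·t and substitute into x ≡ 1 (mod 10): 420·t ≡ 1 − 381 = -380 (mod 10).
    Divide the congruence (and modulus) by g = 10: 42·t ≡ -38 (mod 1).
    Modulo 1 every t works; take t = 0.
    Then x = 381 + 420·0 = 381, valid modulo lcm(420, 10) = 420: x ≡ 381 (mod 420).
Verify: 381 mod 21 = 3, 381 mod 20 = 1, 381 mod 10 = 1.

x ≡ 381 (mod 420).


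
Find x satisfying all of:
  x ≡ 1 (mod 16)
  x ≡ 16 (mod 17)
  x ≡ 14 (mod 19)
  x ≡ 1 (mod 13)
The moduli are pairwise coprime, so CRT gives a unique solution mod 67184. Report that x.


Product of moduli M = 16 · 17 · 19 · 13 = 67184.
Merge one congruence at a time:
  Start: x ≡ 1 (mod 16).
  Combine with x ≡ 16 (mod 17); new modulus lcm = 272.
    Write x = 1 + 16·t and substitute into x ≡ 16 (mod 17): 16·t ≡ 16 − 1 = 15 (mod 17).
    The inverse of 16 mod 17 is 16 (since 16·16 = 256 = 15·17 + 1), so t ≡ 16·15 = 240 ≡ 2 (mod 17).
    Then x = 1 + 16·2 = 33, valid modulo lcm(16, 17) = 272: x ≡ 33 (mod 272).
  Combine with x ≡ 14 (mod 19); new modulus lcm = 5168.
    Write x = 33 + 272·t and substitute into x ≡ 14 (mod 19): 272·t ≡ 14 − 33 = -19 (mod 19).
    Reduce coefficients mod 19: 6·t ≡ 0 (mod 19).
    The inverse of 6 mod 19 is 16 (since 6·16 = 96 = 5·19 + 1), so t ≡ 16·0 = 0 ≡ 0 (mod 19).
    Then x = 33 + 272·0 = 33, valid modulo lcm(272, 19) = 5168: x ≡ 33 (mod 5168).
  Combine with x ≡ 1 (mod 13); new modulus lcm = 67184.
    Write x = 33 + 5168·t and substitute into x ≡ 1 (mod 13): 5168·t ≡ 1 − 33 = -32 (mod 13).
    Reduce coefficients mod 13: 7·t ≡ 7 (mod 13).
    The inverse of 7 mod 13 is 2 (since 7·2 = 14 = 1·13 + 1), so t ≡ 2·7 = 14 ≡ 1 (mod 13).
    Then x = 33 + 5168·1 = 5201, valid modulo lcm(5168, 13) = 67184: x ≡ 5201 (mod 67184).
Verify against each original: 5201 mod 16 = 1, 5201 mod 17 = 16, 5201 mod 19 = 14, 5201 mod 13 = 1.

x ≡ 5201 (mod 67184).


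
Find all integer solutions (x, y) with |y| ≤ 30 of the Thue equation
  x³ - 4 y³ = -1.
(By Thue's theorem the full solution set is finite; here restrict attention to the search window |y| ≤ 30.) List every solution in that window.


The equation is x³ - 4y³ = -1. For fixed y, x³ = 4·y³ − 1, so a solution requires the RHS to be a perfect cube.
Strategy: iterate y from -30 to 30, compute RHS = 4·y³ − 1, and check whether it is a (positive or negative) perfect cube.
Check small values of y:
  y = 0: RHS = -1 = (-1)³ ⇒ x = -1 works.
  y = 1: RHS = 3 is not a perfect cube.
  y = -1: RHS = -5 is not a perfect cube.
  y = 2: RHS = 31 is not a perfect cube.
  y = -2: RHS = -33 is not a perfect cube.
  y = 3: RHS = 107 is not a perfect cube.
  y = -3: RHS = -109 is not a perfect cube.
Continuing the search up to |y| = 30 finds no further solutions beyond those listed.
Collected solutions: (-1, 0).

Solutions (with |y| ≤ 30): (-1, 0).


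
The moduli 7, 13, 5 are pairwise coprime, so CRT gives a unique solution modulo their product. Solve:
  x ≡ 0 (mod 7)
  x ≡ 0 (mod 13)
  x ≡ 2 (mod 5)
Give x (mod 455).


Moduli 7, 13, 5 are pairwise coprime; by CRT there is a unique solution modulo M = 7 · 13 · 5 = 455.
Solve pairwise, accumulating the modulus:
  Start with x ≡ 0 (mod 7).
  Combine with x ≡ 0 (mod 13): since gcd(7, 13) = 1, we get a unique residue mod 91.
    Write x = 0 + 7·t and substitute into x ≡ 0 (mod 13): 7·t ≡ 0 − 0 = 0 (mod 13).
    The inverse of 7 mod 13 is 2 (since 7·2 = 14 = 1·13 + 1), so t ≡ 2·0 = 0 ≡ 0 (mod 13).
    Then x = 0 + 7·0 = 0, valid modulo lcm(7, 13) = 91: x ≡ 0 (mod 91).
  Combine with x ≡ 2 (mod 5): since gcd(91, 5) = 1, we get a unique residue mod 455.
    Write x = 0 + 91·t and substitute into x ≡ 2 (mod 5): 91·t ≡ 2 − 0 = 2 (mod 5).
    Reduce coefficients mod 5: 1·t ≡ 2 (mod 5).
    So t ≡ 2 (mod 5).
    Then x = 0 + 91·2 = 182, valid modulo lcm(91, 5) = 455: x ≡ 182 (mod 455).
Verify: 182 mod 7 = 0 ✓, 182 mod 13 = 0 ✓, 182 mod 5 = 2 ✓.

x ≡ 182 (mod 455).


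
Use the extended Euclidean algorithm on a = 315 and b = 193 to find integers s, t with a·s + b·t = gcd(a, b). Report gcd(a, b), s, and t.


Euclidean algorithm on (315, 193) — divide until remainder is 0:
  315 = 1 · 193 + 122
  193 = 1 · 122 + 71
  122 = 1 · 71 + 51
  71 = 1 · 51 + 20
  51 = 2 · 20 + 11
  20 = 1 · 11 + 9
  11 = 1 · 9 + 2
  9 = 4 · 2 + 1
  2 = 2 · 1 + 0
gcd(315, 193) = 1.
Track Bezout coefficients alongside the remainders: start with r₀ = 315 = a·1 + b·0 (s = 1, t = 0) and r₁ = 193 = a·0 + b·1 (s = 0, t = 1); each new remainder r_{k+1} = r_{k-1} − q_k·r_k inherits s_{k+1} = s_{k-1} − q_k·s_k, t_{k+1} = t_{k-1} − q_k·t_k, so r_k = a·s_k + b·t_k at every step:
  q = 1: r = 122, s = 1 − 1·0 = 1, t = 0 − 1·1 = -1  (check: 315·1 + 193·(-1) = 122)
  q = 1: r = 71, s = 0 − 1·1 = -1, t = 1 − 1·(-1) = 2  (check: 315·(-1) + 193·2 = 71)
  q = 1: r = 51, s = 1 − 1·(-1) = 2, t = -1 − 1·2 = -3  (check: 315·2 + 193·(-3) = 51)
  q = 1: r = 20, s = -1 − 1·2 = -3, t = 2 − 1·(-3) = 5  (check: 315·(-3) + 193·5 = 20)
  q = 2: r = 11, s = 2 − 2·(-3) = 8, t = -3 − 2·5 = -13  (check: 315·8 + 193·(-13) = 11)
  q = 1: r = 9, s = -3 − 1·8 = -11, t = 5 − 1·(-13) = 18  (check: 315·(-11) + 193·18 = 9)
  q = 1: r = 2, s = 8 − 1·(-11) = 19, t = -13 − 1·18 = -31  (check: 315·19 + 193·(-31) = 2)
  q = 4: r = 1, s = -11 − 4·19 = -87, t = 18 − 4·(-31) = 142  (check: 315·(-87) + 193·142 = 1)
The row with r = 1 (the gcd) gives the Bezout coefficients s = -87, t = 142.
Result: 315 · (-87) + 193 · (142) = 1.

gcd(315, 193) = 1; s = -87, t = 142 (check: 315·(-87) + 193·142 = 1).


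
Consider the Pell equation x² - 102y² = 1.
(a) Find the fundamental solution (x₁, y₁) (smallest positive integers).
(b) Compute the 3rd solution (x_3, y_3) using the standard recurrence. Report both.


Step 1: Find the fundamental solution (x₁, y₁) of x² - 102y² = 1.
  Expand √102 as a continued fraction. a₀ = ⌊√102⌋ = 10; iterate m_{k+1} = d_k·a_k − m_k, d_{k+1} = (102 − m_{k+1}²)/d_k, a_{k+1} = ⌊(a₀ + m_{k+1})/d_{k+1}⌋ (starting m₀ = 0, d₀ = 1), with convergents p_k = a_k·p_{k-1} + p_{k-2}, q_k = a_k·q_{k-1} + q_{k-2} (p₋₁ = 1, q₋₁ = 0):
  k = 0: a₀ = 10; p₀/q₀ = 10/1; p₀² − 102·q₀² = 100 − 102 = -2.
  k = 1: m = 10, d = 2, a = ⌊(10 + 10)/2⌋ = 10; p/q = (10·10 + 1)/(10·1 + 0) = 101/10; p² − 102·q² = 10201 − 10200 = 1.
  The first convergent with p² − 102·q² = 1 gives the fundamental solution (x₁, y₁) = (101, 10).
Step 2: Apply the recurrence (x_{n+1}, y_{n+1}) = (x₁x_n + 102y₁y_n, x₁y_n + y₁x_n) repeatedly.
  From (x_1, y_1) = (101, 10): x_2 = 101·101 + 102·10·10 = 20401; y_2 = 101·10 + 10·101 = 2020.
  From (x_2, y_2) = (20401, 2020): x_3 = 101·20401 + 102·10·2020 = 4120901; y_3 = 101·2020 + 10·20401 = 408030.
Step 3: Verify x_3² - 102·y_3² = 16981825051801 - 16981825051800 = 1 (should be 1). ✓

(x_1, y_1) = (101, 10); (x_3, y_3) = (4120901, 408030).


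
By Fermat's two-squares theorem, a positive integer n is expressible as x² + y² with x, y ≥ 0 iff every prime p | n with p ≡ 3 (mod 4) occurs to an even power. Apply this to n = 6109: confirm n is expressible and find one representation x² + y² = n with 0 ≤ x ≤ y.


Step 1: Factor n = 6109 = 41 · 149.
Step 2: Check the mod-4 condition on each prime factor: 41 ≡ 1 (mod 4), exponent 1; 149 ≡ 1 (mod 4), exponent 1.
All primes ≡ 3 (mod 4) appear to even exponent (or don't appear), so by the two-squares theorem n IS expressible as a sum of two squares.
Step 3: Build a representation. Here n = 41 · 149 is a product of primes ≡ 1 (mod 4). Each prime p ≡ 1 (mod 4) is itself a sum of two squares; find a² by testing p − a² for a perfect square:
  41: 41 − 1² = 40, 41 − 2² = 37, 41 − 3² = 32, 41 − 4² = 25 = 5² ⇒ 41 = 4² + 5².
  149: 149 − 1² = 148, 149 − 2² = 145, 149 − 3² = 140, 149 − 4² = 133, 149 − 5² = 124, 149 − 6² = 113, 149 − 7² = 100 = 10² ⇒ 149 = 7² + 10².
  Combine using the Brahmagupta–Fibonacci identity (a² + b²)(c² + d²) = (ac − bd)² + (ad + bc)² = (ac + bd)² + (ad − bc)²:
  41 · 149 = 6109: from (4² + 5²)(7² + 10²), take (4·7 − 5·10, 4·10 + 5·7) = (28 − 50, 40 + 35) = (-22, 75); dropping signs (only squares matter) gives (22, 75); check 22² + 75² = 484 + 5625 = 6109 ✓.
Step 4: Order so x ≤ y and verify: 22² + 75² = 484 + 5625 = 6109 = n. ✓

n = 6109 = 22² + 75² (one valid representation with x ≤ y).


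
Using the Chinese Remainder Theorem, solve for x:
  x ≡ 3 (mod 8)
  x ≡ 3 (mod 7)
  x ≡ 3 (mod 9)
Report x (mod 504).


Moduli 8, 7, 9 are pairwise coprime; by CRT there is a unique solution modulo M = 8 · 7 · 9 = 504.
Solve pairwise, accumulating the modulus:
  Start with x ≡ 3 (mod 8).
  Combine with x ≡ 3 (mod 7): since gcd(8, 7) = 1, we get a unique residue mod 56.
    Write x = 3 + 8·t and substitute into x ≡ 3 (mod 7): 8·t ≡ 3 − 3 = 0 (mod 7).
    Reduce coefficients mod 7: 1·t ≡ 0 (mod 7).
    So t ≡ 0 (mod 7).
    Then x = 3 + 8·0 = 3, valid modulo lcm(8, 7) = 56: x ≡ 3 (mod 56).
  Combine with x ≡ 3 (mod 9): since gcd(56, 9) = 1, we get a unique residue mod 504.
    Write x = 3 + 56·t and substitute into x ≡ 3 (mod 9): 56·t ≡ 3 − 3 = 0 (mod 9).
    Reduce coefficients mod 9: 2·t ≡ 0 (mod 9).
    The inverse of 2 mod 9 is 5 (since 2·5 = 10 = 1·9 + 1), so t ≡ 5·0 = 0 ≡ 0 (mod 9).
    Then x = 3 + 56·0 = 3, valid modulo lcm(56, 9) = 504: x ≡ 3 (mod 504).
Verify: 3 mod 8 = 3 ✓, 3 mod 7 = 3 ✓, 3 mod 9 = 3 ✓.

x ≡ 3 (mod 504).


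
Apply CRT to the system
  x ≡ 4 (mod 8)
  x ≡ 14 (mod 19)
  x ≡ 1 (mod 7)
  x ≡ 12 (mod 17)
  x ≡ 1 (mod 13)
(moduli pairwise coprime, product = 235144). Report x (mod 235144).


Product of moduli M = 8 · 19 · 7 · 17 · 13 = 235144.
Merge one congruence at a time:
  Start: x ≡ 4 (mod 8).
  Combine with x ≡ 14 (mod 19); new modulus lcm = 152.
    Write x = 4 + 8·t and substitute into x ≡ 14 (mod 19): 8·t ≡ 14 − 4 = 10 (mod 19).
    The inverse of 8 mod 19 is 12 (since 8·12 = 96 = 5·19 + 1), so t ≡ 12·10 = 120 ≡ 6 (mod 19).
    Then x = 4 + 8·6 = 52, valid modulo lcm(8, 19) = 152: x ≡ 52 (mod 152).
  Combine with x ≡ 1 (mod 7); new modulus lcm = 1064.
    Write x = 52 + 152·t and substitute into x ≡ 1 (mod 7): 152·t ≡ 1 − 52 = -51 (mod 7).
    Reduce coefficients mod 7: 5·t ≡ 5 (mod 7).
    The inverse of 5 mod 7 is 3 (since 5·3 = 15 = 2·7 + 1), so t ≡ 3·5 = 15 ≡ 1 (mod 7).
    Then x = 52 + 152·1 = 204, valid modulo lcm(152, 7) = 1064: x ≡ 204 (mod 1064).
  Combine with x ≡ 12 (mod 17); new modulus lcm = 18088.
    Write x = 204 + 1064·t and substitute into x ≡ 12 (mod 17): 1064·t ≡ 12 − 204 = -192 (mod 17).
    Reduce coefficients mod 17: 10·t ≡ 12 (mod 17).
    The inverse of 10 mod 17 is 12 (since 10·12 = 120 = 7·17 + 1), so t ≡ 12·12 = 144 ≡ 8 (mod 17).
    Then x = 204 + 1064·8 = 8716, valid modulo lcm(1064, 17) = 18088: x ≡ 8716 (mod 18088).
  Combine with x ≡ 1 (mod 13); new modulus lcm = 235144.
    Write x = 8716 + 18088·t and substitute into x ≡ 1 (mod 13): 18088·t ≡ 1 − 8716 = -8715 (mod 13).
    Reduce coefficients mod 13: 5·t ≡ 8 (mod 13).
    The inverse of 5 mod 13 is 8 (since 5·8 = 40 = 3·13 + 1), so t ≡ 8·8 = 64 ≡ 12 (mod 13).
    Then x = 8716 + 18088·12 = 225772, valid modulo lcm(18088, 13) = 235144: x ≡ 225772 (mod 235144).
Verify against each original: 225772 mod 8 = 4, 225772 mod 19 = 14, 225772 mod 7 = 1, 225772 mod 17 = 12, 225772 mod 13 = 1.

x ≡ 225772 (mod 235144).


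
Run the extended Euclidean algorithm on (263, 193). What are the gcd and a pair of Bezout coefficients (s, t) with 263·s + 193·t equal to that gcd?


Euclidean algorithm on (263, 193) — divide until remainder is 0:
  263 = 1 · 193 + 70
  193 = 2 · 70 + 53
  70 = 1 · 53 + 17
  53 = 3 · 17 + 2
  17 = 8 · 2 + 1
  2 = 2 · 1 + 0
gcd(263, 193) = 1.
Track Bezout coefficients alongside the remainders: start with r₀ = 263 = a·1 + b·0 (s = 1, t = 0) and r₁ = 193 = a·0 + b·1 (s = 0, t = 1); each new remainder r_{k+1} = r_{k-1} − q_k·r_k inherits s_{k+1} = s_{k-1} − q_k·s_k, t_{k+1} = t_{k-1} − q_k·t_k, so r_k = a·s_k + b·t_k at every step:
  q = 1: r = 70, s = 1 − 1·0 = 1, t = 0 − 1·1 = -1  (check: 263·1 + 193·(-1) = 70)
  q = 2: r = 53, s = 0 − 2·1 = -2, t = 1 − 2·(-1) = 3  (check: 263·(-2) + 193·3 = 53)
  q = 1: r = 17, s = 1 − 1·(-2) = 3, t = -1 − 1·3 = -4  (check: 263·3 + 193·(-4) = 17)
  q = 3: r = 2, s = -2 − 3·3 = -11, t = 3 − 3·(-4) = 15  (check: 263·(-11) + 193·15 = 2)
  q = 8: r = 1, s = 3 − 8·(-11) = 91, t = -4 − 8·15 = -124  (check: 263·91 + 193·(-124) = 1)
The row with r = 1 (the gcd) gives the Bezout coefficients s = 91, t = -124.
Result: 263 · (91) + 193 · (-124) = 1.

gcd(263, 193) = 1; s = 91, t = -124 (check: 263·91 + 193·(-124) = 1).


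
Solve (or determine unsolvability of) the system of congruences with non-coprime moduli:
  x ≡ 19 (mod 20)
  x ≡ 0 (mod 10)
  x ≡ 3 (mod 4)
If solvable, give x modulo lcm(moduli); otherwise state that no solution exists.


Moduli 20, 10, 4 are not pairwise coprime, so CRT works modulo lcm(m_i) when all pairwise compatibility conditions hold.
Pairwise compatibility: gcd(m_i, m_j) must divide a_i - a_j for every pair.
Merge one congruence at a time:
  Start: x ≡ 19 (mod 20).
  Combine with x ≡ 0 (mod 10): gcd(20, 10) = 10, and 0 - 19 = -19 is NOT divisible by 10.
    ⇒ system is inconsistent (no integer solution).

No solution (the system is inconsistent).


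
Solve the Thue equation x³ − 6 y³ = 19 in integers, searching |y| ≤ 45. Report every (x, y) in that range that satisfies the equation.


The equation is x³ - 6y³ = 19. For fixed y, x³ = 6·y³ + 19, so a solution requires the RHS to be a perfect cube.
Strategy: iterate y from -45 to 45, compute RHS = 6·y³ + 19, and check whether it is a (positive or negative) perfect cube.
Check small values of y:
  y = 0: RHS = 19 is not a perfect cube.
  y = 1: RHS = 25 is not a perfect cube.
  y = -1: RHS = 13 is not a perfect cube.
  y = 2: RHS = 67 is not a perfect cube.
  y = -2: RHS = -29 is not a perfect cube.
  y = 3: RHS = 181 is not a perfect cube.
  y = -3: RHS = -143 is not a perfect cube.
Continuing the search up to |y| = 45 finds no solutions either.
No (x, y) in the scanned range satisfies the equation.

No integer solutions with |y| ≤ 45.


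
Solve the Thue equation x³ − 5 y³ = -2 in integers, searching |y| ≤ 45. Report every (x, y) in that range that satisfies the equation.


The equation is x³ - 5y³ = -2. For fixed y, x³ = 5·y³ − 2, so a solution requires the RHS to be a perfect cube.
Strategy: iterate y from -45 to 45, compute RHS = 5·y³ − 2, and check whether it is a (positive or negative) perfect cube.
Check small values of y:
  y = 0: RHS = -2 is not a perfect cube.
  y = 1: RHS = 3 is not a perfect cube.
  y = -1: RHS = -7 is not a perfect cube.
  y = 2: RHS = 38 is not a perfect cube.
  y = -2: RHS = -42 is not a perfect cube.
  y = 3: RHS = 133 is not a perfect cube.
  y = -3: RHS = -137 is not a perfect cube.
Continuing the search up to |y| = 45 finds no solutions either.
No (x, y) in the scanned range satisfies the equation.

No integer solutions with |y| ≤ 45.


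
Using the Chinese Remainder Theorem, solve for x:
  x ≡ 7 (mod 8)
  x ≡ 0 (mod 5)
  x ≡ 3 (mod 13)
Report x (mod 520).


Moduli 8, 5, 13 are pairwise coprime; by CRT there is a unique solution modulo M = 8 · 5 · 13 = 520.
Solve pairwise, accumulating the modulus:
  Start with x ≡ 7 (mod 8).
  Combine with x ≡ 0 (mod 5): since gcd(8, 5) = 1, we get a unique residue mod 40.
    Write x = 7 + 8·t and substitute into x ≡ 0 (mod 5): 8·t ≡ 0 − 7 = -7 (mod 5).
    Reduce coefficients mod 5: 3·t ≡ 3 (mod 5).
    The inverse of 3 mod 5 is 2 (since 3·2 = 6 = 1·5 + 1), so t ≡ 2·3 = 6 ≡ 1 (mod 5).
    Then x = 7 + 8·1 = 15, valid modulo lcm(8, 5) = 40: x ≡ 15 (mod 40).
  Combine with x ≡ 3 (mod 13): since gcd(40, 13) = 1, we get a unique residue mod 520.
    Write x = 15 + 40·t and substitute into x ≡ 3 (mod 13): 40·t ≡ 3 − 15 = -12 (mod 13).
    Reduce coefficients mod 13: 1·t ≡ 1 (mod 13).
    So t ≡ 1 (mod 13).
    Then x = 15 + 40·1 = 55, valid modulo lcm(40, 13) = 520: x ≡ 55 (mod 520).
Verify: 55 mod 8 = 7 ✓, 55 mod 5 = 0 ✓, 55 mod 13 = 3 ✓.

x ≡ 55 (mod 520).


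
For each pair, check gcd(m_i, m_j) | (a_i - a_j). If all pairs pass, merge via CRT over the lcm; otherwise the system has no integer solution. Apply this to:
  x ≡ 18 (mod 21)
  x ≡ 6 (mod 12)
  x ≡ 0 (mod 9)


Moduli 21, 12, 9 are not pairwise coprime, so CRT works modulo lcm(m_i) when all pairwise compatibility conditions hold.
Pairwise compatibility: gcd(m_i, m_j) must divide a_i - a_j for every pair.
Merge one congruence at a time:
  Start: x ≡ 18 (mod 21).
  Combine with x ≡ 6 (mod 12): gcd(21, 12) = 3; 6 - 18 = -12, which IS divisible by 3, so compatible.
    Write x = 18 + 21·t and substitute into x ≡ 6 (mod 12): 21·t ≡ 6 − 18 = -12 (mod 12).
    Divide the congruence (and modulus) by g = 3: 7·t ≡ -4 (mod 4).
    Reduce coefficients mod 4: 3·t ≡ 0 (mod 4).
    The inverse of 3 mod 4 is 3 (since 3·3 = 9 = 2·4 + 1), so t ≡ 3·0 = 0 ≡ 0 (mod 4).
    Then x = 18 + 21·0 = 18, valid modulo lcm(21, 12) = 84: x ≡ 18 (mod 84).
  Combine with x ≡ 0 (mod 9): gcd(84, 9) = 3; 0 - 18 = -18, which IS divisible by 3, so compatible.
    Write x = 18 + 84·t and substitute into x ≡ 0 (mod 9): 84·t ≡ 0 − 18 = -18 (mod 9).
    Divide the congruence (and modulus) by g = 3: 28·t ≡ -6 (mod 3).
    Reduce coefficients mod 3: 1·t ≡ 0 (mod 3).
    So t ≡ 0 (mod 3).
    Then x = 18 + 84·0 = 18, valid modulo lcm(84, 9) = 252: x ≡ 18 (mod 252).
Verify: 18 mod 21 = 18, 18 mod 12 = 6, 18 mod 9 = 0.

x ≡ 18 (mod 252).


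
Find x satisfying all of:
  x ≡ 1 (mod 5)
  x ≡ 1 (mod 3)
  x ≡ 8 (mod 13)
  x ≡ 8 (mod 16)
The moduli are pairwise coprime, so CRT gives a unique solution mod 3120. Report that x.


Product of moduli M = 5 · 3 · 13 · 16 = 3120.
Merge one congruence at a time:
  Start: x ≡ 1 (mod 5).
  Combine with x ≡ 1 (mod 3); new modulus lcm = 15.
    Write x = 1 + 5·t and substitute into x ≡ 1 (mod 3): 5·t ≡ 1 − 1 = 0 (mod 3).
    Reduce coefficients mod 3: 2·t ≡ 0 (mod 3).
    The inverse of 2 mod 3 is 2 (since 2·2 = 4 = 1·3 + 1), so t ≡ 2·0 = 0 ≡ 0 (mod 3).
    Then x = 1 + 5·0 = 1, valid modulo lcm(5, 3) = 15: x ≡ 1 (mod 15).
  Combine with x ≡ 8 (mod 13); new modulus lcm = 195.
    Write x = 1 + 15·t and substitute into x ≡ 8 (mod 13): 15·t ≡ 8 − 1 = 7 (mod 13).
    Reduce coefficients mod 13: 2·t ≡ 7 (mod 13).
    The inverse of 2 mod 13 is 7 (since 2·7 = 14 = 1·13 + 1), so t ≡ 7·7 = 49 ≡ 10 (mod 13).
    Then x = 1 + 15·10 = 151, valid modulo lcm(15, 13) = 195: x ≡ 151 (mod 195).
  Combine with x ≡ 8 (mod 16); new modulus lcm = 3120.
    Write x = 151 + 195·t and substitute into x ≡ 8 (mod 16): 195·t ≡ 8 − 151 = -143 (mod 16).
    Reduce coefficients mod 16: 3·t ≡ 1 (mod 16).
    The inverse of 3 mod 16 is 11 (since 3·11 = 33 = 2·16 + 1), so t ≡ 11·1 = 11 ≡ 11 (mod 16).
    Then x = 151 + 195·11 = 2296, valid modulo lcm(195, 16) = 3120: x ≡ 2296 (mod 3120).
Verify against each original: 2296 mod 5 = 1, 2296 mod 3 = 1, 2296 mod 13 = 8, 2296 mod 16 = 8.

x ≡ 2296 (mod 3120).


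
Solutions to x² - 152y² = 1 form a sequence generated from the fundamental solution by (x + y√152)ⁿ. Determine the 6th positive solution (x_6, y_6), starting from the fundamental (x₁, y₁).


Step 1: Find the fundamental solution (x₁, y₁) of x² - 152y² = 1.
  Expand √152 as a continued fraction. a₀ = ⌊√152⌋ = 12; iterate m_{k+1} = d_k·a_k − m_k, d_{k+1} = (152 − m_{k+1}²)/d_k, a_{k+1} = ⌊(a₀ + m_{k+1})/d_{k+1}⌋ (starting m₀ = 0, d₀ = 1), with convergents p_k = a_k·p_{k-1} + p_{k-2}, q_k = a_k·q_{k-1} + q_{k-2} (p₋₁ = 1, q₋₁ = 0):
  k = 0: a₀ = 12; p₀/q₀ = 12/1; p₀² − 152·q₀² = 144 − 152 = -8.
  k = 1: m = 12, d = 8, a = ⌊(12 + 12)/8⌋ = 3; p/q = (3·12 + 1)/(3·1 + 0) = 37/3; p² − 152·q² = 1369 − 1368 = 1.
  The first convergent with p² − 152·q² = 1 gives the fundamental solution (x₁, y₁) = (37, 3).
Step 2: Apply the recurrence (x_{n+1}, y_{n+1}) = (x₁x_n + 152y₁y_n, x₁y_n + y₁x_n) repeatedly.
  From (x_1, y_1) = (37, 3): x_2 = 37·37 + 152·3·3 = 2737; y_2 = 37·3 + 3·37 = 222.
  From (x_2, y_2) = (2737, 222): x_3 = 37·2737 + 152·3·222 = 202501; y_3 = 37·222 + 3·2737 = 16425.
  From (x_3, y_3) = (202501, 16425): x_4 = 37·202501 + 152·3·16425 = 14982337; y_4 = 37·16425 + 3·202501 = 1215228.
  From (x_4, y_4) = (14982337, 1215228): x_5 = 37·14982337 + 152·3·1215228 = 1108490437; y_5 = 37·1215228 + 3·14982337 = 89910447.
  From (x_5, y_5) = (1108490437, 89910447): x_6 = 37·1108490437 + 152·3·89910447 = 82013310001; y_6 = 37·89910447 + 3·1108490437 = 6652157850.
Step 3: Verify x_6² - 152·y_6² = 6726183017320126620001 - 6726183017320126620000 = 1 (should be 1). ✓

(x_1, y_1) = (37, 3); (x_6, y_6) = (82013310001, 6652157850).


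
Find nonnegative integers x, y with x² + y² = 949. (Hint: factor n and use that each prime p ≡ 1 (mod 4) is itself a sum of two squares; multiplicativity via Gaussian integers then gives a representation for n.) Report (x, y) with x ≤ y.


Step 1: Factor n = 949 = 13 · 73.
Step 2: Check the mod-4 condition on each prime factor: 13 ≡ 1 (mod 4), exponent 1; 73 ≡ 1 (mod 4), exponent 1.
All primes ≡ 3 (mod 4) appear to even exponent (or don't appear), so by the two-squares theorem n IS expressible as a sum of two squares.
Step 3: Build a representation. Here n = 13 · 73 is a product of primes ≡ 1 (mod 4). Each prime p ≡ 1 (mod 4) is itself a sum of two squares; find a² by testing p − a² for a perfect square:
  13: 13 − 1² = 12, 13 − 2² = 9 = 3² ⇒ 13 = 2² + 3².
  73: 73 − 1² = 72, 73 − 2² = 69, 73 − 3² = 64 = 8² ⇒ 73 = 3² + 8².
  Combine using the Brahmagupta–Fibonacci identity (a² + b²)(c² + d²) = (ac − bd)² + (ad + bc)² = (ac + bd)² + (ad − bc)²:
  13 · 73 = 949: from (2² + 3²)(3² + 8²), take (2·3 − 3·8, 2·8 + 3·3) = (6 − 24, 16 + 9) = (-18, 25); dropping signs (only squares matter) gives (18, 25); check 18² + 25² = 324 + 625 = 949 ✓.
Step 4: Order so x ≤ y and verify: 18² + 25² = 324 + 625 = 949 = n. ✓

n = 949 = 18² + 25² (one valid representation with x ≤ y).


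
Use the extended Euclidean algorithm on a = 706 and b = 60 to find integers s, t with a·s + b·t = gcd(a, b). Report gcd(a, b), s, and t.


Euclidean algorithm on (706, 60) — divide until remainder is 0:
  706 = 11 · 60 + 46
  60 = 1 · 46 + 14
  46 = 3 · 14 + 4
  14 = 3 · 4 + 2
  4 = 2 · 2 + 0
gcd(706, 60) = 2.
Track Bezout coefficients alongside the remainders: start with r₀ = 706 = a·1 + b·0 (s = 1, t = 0) and r₁ = 60 = a·0 + b·1 (s = 0, t = 1); each new remainder r_{k+1} = r_{k-1} − q_k·r_k inherits s_{k+1} = s_{k-1} − q_k·s_k, t_{k+1} = t_{k-1} − q_k·t_k, so r_k = a·s_k + b·t_k at every step:
  q = 11: r = 46, s = 1 − 11·0 = 1, t = 0 − 11·1 = -11  (check: 706·1 + 60·(-11) = 46)
  q = 1: r = 14, s = 0 − 1·1 = -1, t = 1 − 1·(-11) = 12  (check: 706·(-1) + 60·12 = 14)
  q = 3: r = 4, s = 1 − 3·(-1) = 4, t = -11 − 3·12 = -47  (check: 706·4 + 60·(-47) = 4)
  q = 3: r = 2, s = -1 − 3·4 = -13, t = 12 − 3·(-47) = 153  (check: 706·(-13) + 60·153 = 2)
The row with r = 2 (the gcd) gives the Bezout coefficients s = -13, t = 153.
Result: 706 · (-13) + 60 · (153) = 2.

gcd(706, 60) = 2; s = -13, t = 153 (check: 706·(-13) + 60·153 = 2).


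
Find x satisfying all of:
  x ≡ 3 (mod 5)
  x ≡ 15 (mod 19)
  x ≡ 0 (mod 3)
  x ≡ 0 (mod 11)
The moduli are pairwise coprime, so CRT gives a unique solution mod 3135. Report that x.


Product of moduli M = 5 · 19 · 3 · 11 = 3135.
Merge one congruence at a time:
  Start: x ≡ 3 (mod 5).
  Combine with x ≡ 15 (mod 19); new modulus lcm = 95.
    Write x = 3 + 5·t and substitute into x ≡ 15 (mod 19): 5·t ≡ 15 − 3 = 12 (mod 19).
    The inverse of 5 mod 19 is 4 (since 5·4 = 20 = 1·19 + 1), so t ≡ 4·12 = 48 ≡ 10 (mod 19).
    Then x = 3 + 5·10 = 53, valid modulo lcm(5, 19) = 95: x ≡ 53 (mod 95).
  Combine with x ≡ 0 (mod 3); new modulus lcm = 285.
    Write x = 53 + 95·t and substitute into x ≡ 0 (mod 3): 95·t ≡ 0 − 53 = -53 (mod 3).
    Reduce coefficients mod 3: 2·t ≡ 1 (mod 3).
    The inverse of 2 mod 3 is 2 (since 2·2 = 4 = 1·3 + 1), so t ≡ 2·1 = 2 ≡ 2 (mod 3).
    Then x = 53 + 95·2 = 243, valid modulo lcm(95, 3) = 285: x ≡ 243 (mod 285).
  Combine with x ≡ 0 (mod 11); new modulus lcm = 3135.
    Write x = 243 + 285·t and substitute into x ≡ 0 (mod 11): 285·t ≡ 0 − 243 = -243 (mod 11).
    Reduce coefficients mod 11: 10·t ≡ 10 (mod 11).
    The inverse of 10 mod 11 is 10 (since 10·10 = 100 = 9·11 + 1), so t ≡ 10·10 = 100 ≡ 1 (mod 11).
    Then x = 243 + 285·1 = 528, valid modulo lcm(285, 11) = 3135: x ≡ 528 (mod 3135).
Verify against each original: 528 mod 5 = 3, 528 mod 19 = 15, 528 mod 3 = 0, 528 mod 11 = 0.

x ≡ 528 (mod 3135).


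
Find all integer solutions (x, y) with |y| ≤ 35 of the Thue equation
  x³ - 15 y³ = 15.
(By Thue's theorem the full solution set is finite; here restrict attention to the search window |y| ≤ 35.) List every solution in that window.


The equation is x³ - 15y³ = 15. For fixed y, x³ = 15·y³ + 15, so a solution requires the RHS to be a perfect cube.
Strategy: iterate y from -35 to 35, compute RHS = 15·y³ + 15, and check whether it is a (positive or negative) perfect cube.
Check small values of y:
  y = 0: RHS = 15 is not a perfect cube.
  y = 1: RHS = 30 is not a perfect cube.
  y = -1: RHS = 0 = (0)³ ⇒ x = 0 works.
  y = 2: RHS = 135 is not a perfect cube.
  y = -2: RHS = -105 is not a perfect cube.
  y = 3: RHS = 420 is not a perfect cube.
  y = -3: RHS = -390 is not a perfect cube.
Continuing the search up to |y| = 35 finds no further solutions beyond those listed.
Collected solutions: (0, -1).

Solutions (with |y| ≤ 35): (0, -1).


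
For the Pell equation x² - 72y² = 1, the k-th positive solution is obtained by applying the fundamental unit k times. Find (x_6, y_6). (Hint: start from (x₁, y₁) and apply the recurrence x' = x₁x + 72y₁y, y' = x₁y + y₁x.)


Step 1: Find the fundamental solution (x₁, y₁) of x² - 72y² = 1.
  Expand √72 as a continued fraction. a₀ = ⌊√72⌋ = 8; iterate m_{k+1} = d_k·a_k − m_k, d_{k+1} = (72 − m_{k+1}²)/d_k, a_{k+1} = ⌊(a₀ + m_{k+1})/d_{k+1}⌋ (starting m₀ = 0, d₀ = 1), with convergents p_k = a_k·p_{k-1} + p_{k-2}, q_k = a_k·q_{k-1} + q_{k-2} (p₋₁ = 1, q₋₁ = 0):
  k = 0: a₀ = 8; p₀/q₀ = 8/1; p₀² − 72·q₀² = 64 − 72 = -8.
  k = 1: m = 8, d = 8, a = ⌊(8 + 8)/8⌋ = 2; p/q = (2·8 + 1)/(2·1 + 0) = 17/2; p² − 72·q² = 289 − 288 = 1.
  The first convergent with p² − 72·q² = 1 gives the fundamental solution (x₁, y₁) = (17, 2).
Step 2: Apply the recurrence (x_{n+1}, y_{n+1}) = (x₁x_n + 72y₁y_n, x₁y_n + y₁x_n) repeatedly.
  From (x_1, y_1) = (17, 2): x_2 = 17·17 + 72·2·2 = 577; y_2 = 17·2 + 2·17 = 68.
  From (x_2, y_2) = (577, 68): x_3 = 17·577 + 72·2·68 = 19601; y_3 = 17·68 + 2·577 = 2310.
  From (x_3, y_3) = (19601, 2310): x_4 = 17·19601 + 72·2·2310 = 665857; y_4 = 17·2310 + 2·19601 = 78472.
  From (x_4, y_4) = (665857, 78472): x_5 = 17·665857 + 72·2·78472 = 22619537; y_5 = 17·78472 + 2·665857 = 2665738.
  From (x_5, y_5) = (22619537, 2665738): x_6 = 17·22619537 + 72·2·2665738 = 768398401; y_6 = 17·2665738 + 2·22619537 = 90556620.
Step 3: Verify x_6² - 72·y_6² = 590436102659356801 - 590436102659356800 = 1 (should be 1). ✓

(x_1, y_1) = (17, 2); (x_6, y_6) = (768398401, 90556620).


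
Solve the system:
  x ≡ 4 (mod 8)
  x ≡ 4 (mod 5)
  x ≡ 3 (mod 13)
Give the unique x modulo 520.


Moduli 8, 5, 13 are pairwise coprime; by CRT there is a unique solution modulo M = 8 · 5 · 13 = 520.
Solve pairwise, accumulating the modulus:
  Start with x ≡ 4 (mod 8).
  Combine with x ≡ 4 (mod 5): since gcd(8, 5) = 1, we get a unique residue mod 40.
    Write x = 4 + 8·t and substitute into x ≡ 4 (mod 5): 8·t ≡ 4 − 4 = 0 (mod 5).
    Reduce coefficients mod 5: 3·t ≡ 0 (mod 5).
    The inverse of 3 mod 5 is 2 (since 3·2 = 6 = 1·5 + 1), so t ≡ 2·0 = 0 ≡ 0 (mod 5).
    Then x = 4 + 8·0 = 4, valid modulo lcm(8, 5) = 40: x ≡ 4 (mod 40).
  Combine with x ≡ 3 (mod 13): since gcd(40, 13) = 1, we get a unique residue mod 520.
    Write x = 4 + 40·t and substitute into x ≡ 3 (mod 13): 40·t ≡ 3 − 4 = -1 (mod 13).
    Reduce coefficients mod 13: 1·t ≡ 12 (mod 13).
    So t ≡ 12 (mod 13).
    Then x = 4 + 40·12 = 484, valid modulo lcm(40, 13) = 520: x ≡ 484 (mod 520).
Verify: 484 mod 8 = 4 ✓, 484 mod 5 = 4 ✓, 484 mod 13 = 3 ✓.

x ≡ 484 (mod 520).


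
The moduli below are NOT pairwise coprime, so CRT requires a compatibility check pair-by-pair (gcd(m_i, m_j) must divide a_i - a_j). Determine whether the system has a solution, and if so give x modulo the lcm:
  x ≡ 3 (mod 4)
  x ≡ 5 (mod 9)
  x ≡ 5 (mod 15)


Moduli 4, 9, 15 are not pairwise coprime, so CRT works modulo lcm(m_i) when all pairwise compatibility conditions hold.
Pairwise compatibility: gcd(m_i, m_j) must divide a_i - a_j for every pair.
Merge one congruence at a time:
  Start: x ≡ 3 (mod 4).
  Combine with x ≡ 5 (mod 9): gcd(4, 9) = 1; 5 - 3 = 2, which IS divisible by 1, so compatible.
    Write x = 3 + 4·t and substitute into x ≡ 5 (mod 9): 4·t ≡ 5 − 3 = 2 (mod 9).
    The inverse of 4 mod 9 is 7 (since 4·7 = 28 = 3·9 + 1), so t ≡ 7·2 = 14 ≡ 5 (mod 9).
    Then x = 3 + 4·5 = 23, valid modulo lcm(4, 9) = 36: x ≡ 23 (mod 36).
  Combine with x ≡ 5 (mod 15): gcd(36, 15) = 3; 5 - 23 = -18, which IS divisible by 3, so compatible.
    Write x = 23 + 36·t and substitute into x ≡ 5 (mod 15): 36·t ≡ 5 − 23 = -18 (mod 15).
    Divide the congruence (and modulus) by g = 3: 12·t ≡ -6 (mod 5).
    Reduce coefficients mod 5: 2·t ≡ 4 (mod 5).
    The inverse of 2 mod 5 is 3 (since 2·3 = 6 = 1·5 + 1), so t ≡ 3·4 = 12 ≡ 2 (mod 5).
    Then x = 23 + 36·2 = 95, valid modulo lcm(36, 15) = 180: x ≡ 95 (mod 180).
Verify: 95 mod 4 = 3, 95 mod 9 = 5, 95 mod 15 = 5.

x ≡ 95 (mod 180).


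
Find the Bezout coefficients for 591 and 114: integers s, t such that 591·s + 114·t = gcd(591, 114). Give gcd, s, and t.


Euclidean algorithm on (591, 114) — divide until remainder is 0:
  591 = 5 · 114 + 21
  114 = 5 · 21 + 9
  21 = 2 · 9 + 3
  9 = 3 · 3 + 0
gcd(591, 114) = 3.
Track Bezout coefficients alongside the remainders: start with r₀ = 591 = a·1 + b·0 (s = 1, t = 0) and r₁ = 114 = a·0 + b·1 (s = 0, t = 1); each new remainder r_{k+1} = r_{k-1} − q_k·r_k inherits s_{k+1} = s_{k-1} − q_k·s_k, t_{k+1} = t_{k-1} − q_k·t_k, so r_k = a·s_k + b·t_k at every step:
  q = 5: r = 21, s = 1 − 5·0 = 1, t = 0 − 5·1 = -5  (check: 591·1 + 114·(-5) = 21)
  q = 5: r = 9, s = 0 − 5·1 = -5, t = 1 − 5·(-5) = 26  (check: 591·(-5) + 114·26 = 9)
  q = 2: r = 3, s = 1 − 2·(-5) = 11, t = -5 − 2·26 = -57  (check: 591·11 + 114·(-57) = 3)
The row with r = 3 (the gcd) gives the Bezout coefficients s = 11, t = -57.
Result: 591 · (11) + 114 · (-57) = 3.

gcd(591, 114) = 3; s = 11, t = -57 (check: 591·11 + 114·(-57) = 3).


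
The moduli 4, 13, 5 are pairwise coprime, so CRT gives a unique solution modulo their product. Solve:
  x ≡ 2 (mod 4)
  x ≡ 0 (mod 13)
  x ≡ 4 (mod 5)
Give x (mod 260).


Moduli 4, 13, 5 are pairwise coprime; by CRT there is a unique solution modulo M = 4 · 13 · 5 = 260.
Solve pairwise, accumulating the modulus:
  Start with x ≡ 2 (mod 4).
  Combine with x ≡ 0 (mod 13): since gcd(4, 13) = 1, we get a unique residue mod 52.
    Write x = 2 + 4·t and substitute into x ≡ 0 (mod 13): 4·t ≡ 0 − 2 = -2 (mod 13).
    Reduce coefficients mod 13: 4·t ≡ 11 (mod 13).
    The inverse of 4 mod 13 is 10 (since 4·10 = 40 = 3·13 + 1), so t ≡ 10·11 = 110 ≡ 6 (mod 13).
    Then x = 2 + 4·6 = 26, valid modulo lcm(4, 13) = 52: x ≡ 26 (mod 52).
  Combine with x ≡ 4 (mod 5): since gcd(52, 5) = 1, we get a unique residue mod 260.
    Write x = 26 + 52·t and substitute into x ≡ 4 (mod 5): 52·t ≡ 4 − 26 = -22 (mod 5).
    Reduce coefficients mod 5: 2·t ≡ 3 (mod 5).
    The inverse of 2 mod 5 is 3 (since 2·3 = 6 = 1·5 + 1), so t ≡ 3·3 = 9 ≡ 4 (mod 5).
    Then x = 26 + 52·4 = 234, valid modulo lcm(52, 5) = 260: x ≡ 234 (mod 260).
Verify: 234 mod 4 = 2 ✓, 234 mod 13 = 0 ✓, 234 mod 5 = 4 ✓.

x ≡ 234 (mod 260).
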